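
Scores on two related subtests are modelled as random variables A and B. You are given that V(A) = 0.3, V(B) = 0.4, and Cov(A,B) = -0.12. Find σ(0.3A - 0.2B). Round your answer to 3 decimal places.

0.240

V(0.3A - 0.2B) = (0.3)²·V(A) + (-0.2)²·V(B) + 2·(0.3)·(-0.2)·Cov(A,B)
= 0.09·0.3 + 0.04·0.4 + -0.12·-0.12 = 0.0574
σ(0.3A - 0.2B) = √0.0574 ≈ 0.240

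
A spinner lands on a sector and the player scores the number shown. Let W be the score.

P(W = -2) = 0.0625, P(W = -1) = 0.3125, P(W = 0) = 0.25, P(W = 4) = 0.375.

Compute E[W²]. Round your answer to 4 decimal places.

6.5625

E[W²] = (-2)²(0.0625) + (-1)²(0.3125) + (0)²(0.25) + (4)²(0.375) = 6.5625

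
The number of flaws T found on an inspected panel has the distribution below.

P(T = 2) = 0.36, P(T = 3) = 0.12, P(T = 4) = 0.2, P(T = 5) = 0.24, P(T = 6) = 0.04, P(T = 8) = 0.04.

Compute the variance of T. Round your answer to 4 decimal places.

2.4704

E[T] = (2)(0.36) + (3)(0.12) + (4)(0.2) + (5)(0.24) + (6)(0.04) + (8)(0.04) = 3.64
E[T²] = (2)²(0.36) + (3)²(0.12) + (4)²(0.2) + (5)²(0.24) + (6)²(0.04) + (8)²(0.04) = 15.72
var(T) = E[T²] − (E[T])² = 15.72 − (3.64)² = 2.4704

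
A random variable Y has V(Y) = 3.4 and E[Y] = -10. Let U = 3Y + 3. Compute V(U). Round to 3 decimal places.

30.600

V(3Y + 3) = (3)²·V(Y) = 9·3.4 = 30.6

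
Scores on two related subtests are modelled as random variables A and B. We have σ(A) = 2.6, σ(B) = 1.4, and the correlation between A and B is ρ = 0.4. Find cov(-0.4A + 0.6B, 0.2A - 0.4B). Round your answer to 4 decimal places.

var(A) = (2.6)² = 6.76;  var(B) = (1.4)² = 1.96
cov(A,B) = ρ·σ(A)·σ(B) = 0.4·2.6·1.4 = 1.456
cov(-0.4A + 0.6B, 0.2A - 0.4B) = (-0.4)(0.2)var(A) + (0.6)(-0.4)var(B) + [(-0.4)(-0.4) + (0.6)(0.2)]cov(A,B)
= -0.08·6.76 + -0.24·1.96 + 0.28·1.456 = -0.60352

-0.6035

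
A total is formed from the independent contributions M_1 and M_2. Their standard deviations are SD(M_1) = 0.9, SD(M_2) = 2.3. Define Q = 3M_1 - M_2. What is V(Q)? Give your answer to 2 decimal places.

V(M_1) = 0.81, V(M_2) = 5.29
By independence, V(Q) = (3)²V(M_1) + (-1)²V(M_2)
= (3)²·0.81 + (-1)²·5.29 = 12.58

12.58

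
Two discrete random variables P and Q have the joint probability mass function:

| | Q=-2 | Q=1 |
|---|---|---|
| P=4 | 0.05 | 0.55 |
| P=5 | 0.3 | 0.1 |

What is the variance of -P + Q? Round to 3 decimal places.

E[P] = 4.4,  E[Q] = -0.05,  E[PQ] = -0.7
Var(P) = 19.6 − (4.4)² = 0.24;  Var(Q) = 2.05 − (-0.05)² = 2.0475
Cov(P,Q) = -0.7 − (4.4)(-0.05) = -0.48
Var(-P + Q) = (-1)²·0.24 + (1)²·2.0475 + 2·(-1)·(1)·-0.48 = 3.2475

3.248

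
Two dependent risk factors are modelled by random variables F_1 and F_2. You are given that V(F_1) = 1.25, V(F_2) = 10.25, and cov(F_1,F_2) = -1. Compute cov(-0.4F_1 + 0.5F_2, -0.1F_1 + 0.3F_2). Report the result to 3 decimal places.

1.758

cov(-0.4F_1 + 0.5F_2, -0.1F_1 + 0.3F_2) = (-0.4)(-0.1)V(F_1) + (0.5)(0.3)V(F_2) + [(-0.4)(0.3) + (0.5)(-0.1)]cov(F_1,F_2)
= 0.04·1.25 + 0.15·10.25 + -0.17·-1 = 1.7575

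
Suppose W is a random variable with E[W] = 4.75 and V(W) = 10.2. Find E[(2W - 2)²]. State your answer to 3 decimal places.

E[2W - 2] = 2·4.75 − 2 = 7.5
V(2W - 2) = (2)²·10.2 = 40.8
E[(2W - 2)²] = V((2W - 2)) + (E[(2W - 2)])² = 40.8 + (7.5)² = 97.05

97.050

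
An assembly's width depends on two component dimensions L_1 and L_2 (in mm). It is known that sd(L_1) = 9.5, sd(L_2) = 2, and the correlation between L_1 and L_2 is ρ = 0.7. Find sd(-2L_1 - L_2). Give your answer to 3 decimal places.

20.450

var(L_1) = (9.5)² = 90.25;  var(L_2) = (2)² = 4
cov(L_1,L_2) = ρ·sd(L_1)·sd(L_2) = 0.7·9.5·2 = 13.3
var(-2L_1 - L_2) = (-2)²·var(L_1) + (-1)²·var(L_2) + 2·(-2)·(-1)·cov(L_1,L_2)
= 4·90.25 + 1·4 + 4·13.3 = 418.2
sd(-2L_1 - L_2) = √418.2 ≈ 20.450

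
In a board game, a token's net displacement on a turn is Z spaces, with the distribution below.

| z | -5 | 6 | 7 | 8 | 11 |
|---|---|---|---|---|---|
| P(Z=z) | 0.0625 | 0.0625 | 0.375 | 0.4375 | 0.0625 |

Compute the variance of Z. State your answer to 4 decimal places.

10.4844

E[Z] = (-5)(0.0625) + (6)(0.0625) + (7)(0.375) + (8)(0.4375) + (11)(0.0625) = 6.875
E[Z²] = (-5)²(0.0625) + (6)²(0.0625) + (7)²(0.375) + (8)²(0.4375) + (11)²(0.0625) = 57.75
Var(Z) = E[Z²] − (E[Z])² = 57.75 − (6.875)² = 10.484375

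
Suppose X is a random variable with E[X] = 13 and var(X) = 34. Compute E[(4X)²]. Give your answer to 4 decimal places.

E[4X] = 4·13 = 52
var(4X) = (4)²·34 = 544
E[(4X)²] = var((4X)) + (E[(4X)])² = 544 + (52)² = 3248

3248.0000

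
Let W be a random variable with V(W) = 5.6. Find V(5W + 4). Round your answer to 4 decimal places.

140.0000

V(5W + 4) = (5)²·V(W) = 25·5.6 = 140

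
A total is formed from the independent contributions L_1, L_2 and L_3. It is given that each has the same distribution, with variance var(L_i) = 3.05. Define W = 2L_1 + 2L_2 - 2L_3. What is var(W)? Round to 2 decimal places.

By independence, var(W) = (2)²var(L_1) + (2)²var(L_2) + (-2)²var(L_3)
= (2)²·3.05 + (2)²·3.05 + (-2)²·3.05 = 36.6

36.60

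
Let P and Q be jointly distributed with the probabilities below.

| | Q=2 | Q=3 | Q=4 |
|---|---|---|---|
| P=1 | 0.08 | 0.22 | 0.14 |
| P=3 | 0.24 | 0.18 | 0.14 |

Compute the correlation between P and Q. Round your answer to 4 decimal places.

-0.2021

E[P] = 2.12,  E[Q] = 2.96
E[PQ] = 6.12
Cov(P,Q) = E[PQ] − E[P]E[Q] = 6.12 − (2.12)(2.96) = -0.1552
V(P) = 0.9856,  V(Q) = 0.5984
ρ = -0.1552 / √(0.9856·0.5984) ≈ -0.2021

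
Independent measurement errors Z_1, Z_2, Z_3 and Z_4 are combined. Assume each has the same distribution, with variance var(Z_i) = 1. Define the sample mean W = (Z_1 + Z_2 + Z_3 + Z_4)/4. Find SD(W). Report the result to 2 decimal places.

By independence, var(W) = (0.25)²var(Z_1) + (0.25)²var(Z_2) + (0.25)²var(Z_3) + (0.25)²var(Z_4)
= (0.25)²·1 + (0.25)²·1 + (0.25)²·1 + (0.25)²·1 = 0.25
SD(W) = √0.25 ≈ 0.50

0.50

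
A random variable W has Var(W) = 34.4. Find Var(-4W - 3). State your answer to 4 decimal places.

Var(-4W - 3) = (-4)²·Var(W) = 16·34.4 = 550.4

550.4000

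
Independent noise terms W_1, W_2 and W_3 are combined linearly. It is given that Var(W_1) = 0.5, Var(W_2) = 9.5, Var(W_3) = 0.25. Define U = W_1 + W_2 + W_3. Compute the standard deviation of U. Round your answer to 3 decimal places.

3.202

By independence, Var(U) = (1)²Var(W_1) + (1)²Var(W_2) + (1)²Var(W_3)
= (1)²·0.5 + (1)²·9.5 + (1)²·0.25 = 10.25
SD(U) = √10.25 ≈ 3.202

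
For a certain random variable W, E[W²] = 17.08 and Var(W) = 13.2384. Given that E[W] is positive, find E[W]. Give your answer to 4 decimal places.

(E[W])² = E[W²] − Var(W) = 17.08 − 13.2384 = 3.8416
E[W] = √3.8416 = 1.96

1.9600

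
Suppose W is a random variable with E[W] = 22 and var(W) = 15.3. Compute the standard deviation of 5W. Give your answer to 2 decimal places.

19.56

var(5W) = (5)²·15.3 = 382.5
sd(5W) = √382.5 ≈ 19.56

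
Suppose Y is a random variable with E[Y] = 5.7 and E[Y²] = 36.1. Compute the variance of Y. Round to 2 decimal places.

3.61

var(Y) = 36.1 − (5.7)² = 3.61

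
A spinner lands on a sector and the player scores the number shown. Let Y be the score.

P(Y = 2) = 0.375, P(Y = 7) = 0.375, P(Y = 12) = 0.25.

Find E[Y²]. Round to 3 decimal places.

E[Y²] = (2)²(0.375) + (7)²(0.375) + (12)²(0.25) = 55.875

55.875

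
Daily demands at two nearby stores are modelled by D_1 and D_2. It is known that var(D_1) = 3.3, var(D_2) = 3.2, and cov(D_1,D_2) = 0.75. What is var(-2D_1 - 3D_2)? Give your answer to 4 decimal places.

51.0000

var(-2D_1 - 3D_2) = (-2)²·var(D_1) + (-3)²·var(D_2) + 2·(-2)·(-3)·cov(D_1,D_2)
= 4·3.3 + 9·3.2 + 12·0.75 = 51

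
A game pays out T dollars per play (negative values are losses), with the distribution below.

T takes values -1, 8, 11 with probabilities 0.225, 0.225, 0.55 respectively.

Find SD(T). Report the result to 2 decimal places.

E[T] = (-1)(0.225) + (8)(0.225) + (11)(0.55) = 7.625
E[T²] = (-1)²(0.225) + (8)²(0.225) + (11)²(0.55) = 81.175
Var(T) = E[T²] − (E[T])² = 81.175 − (7.625)² = 23.034375
SD(T) = √23.034375 ≈ 4.80

4.80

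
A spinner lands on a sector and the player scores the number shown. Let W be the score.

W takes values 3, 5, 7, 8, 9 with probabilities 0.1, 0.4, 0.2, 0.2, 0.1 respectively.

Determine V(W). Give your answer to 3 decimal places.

E[W] = (3)(0.1) + (5)(0.4) + (7)(0.2) + (8)(0.2) + (9)(0.1) = 6.2
E[W²] = (3)²(0.1) + (5)²(0.4) + (7)²(0.2) + (8)²(0.2) + (9)²(0.1) = 41.6
V(W) = E[W²] − (E[W])² = 41.6 − (6.2)² = 3.16

3.160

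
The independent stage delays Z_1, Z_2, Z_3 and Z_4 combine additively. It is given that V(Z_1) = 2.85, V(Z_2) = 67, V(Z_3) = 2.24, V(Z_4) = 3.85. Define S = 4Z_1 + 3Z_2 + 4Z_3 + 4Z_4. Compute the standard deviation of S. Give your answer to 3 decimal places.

By independence, V(S) = (4)²V(Z_1) + (3)²V(Z_2) + (4)²V(Z_3) + (4)²V(Z_4)
= (4)²·2.85 + (3)²·67 + (4)²·2.24 + (4)²·3.85 = 746.04
SD(S) = √746.04 ≈ 27.314

27.314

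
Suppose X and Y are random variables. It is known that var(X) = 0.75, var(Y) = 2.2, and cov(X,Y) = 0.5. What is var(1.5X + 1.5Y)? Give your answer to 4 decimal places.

8.8875

var(1.5X + 1.5Y) = (1.5)²·var(X) + (1.5)²·var(Y) + 2·(1.5)·(1.5)·cov(X,Y)
= 2.25·0.75 + 2.25·2.2 + 4.5·0.5 = 8.8875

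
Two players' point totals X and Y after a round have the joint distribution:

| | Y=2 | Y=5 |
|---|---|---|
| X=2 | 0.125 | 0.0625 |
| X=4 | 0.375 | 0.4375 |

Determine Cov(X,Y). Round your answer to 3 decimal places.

0.188

E[X] = 3.625,  E[Y] = 3.5
E[XY] = 12.875
Cov(X,Y) = E[XY] − E[X]E[Y] = 12.875 − (3.625)(3.5) = 0.1875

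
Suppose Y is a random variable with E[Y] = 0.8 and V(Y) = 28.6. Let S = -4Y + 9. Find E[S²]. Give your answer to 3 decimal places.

E[-4Y + 9] = -4·0.8 + 9 = 5.8
V(-4Y + 9) = (-4)²·28.6 = 457.6
E[S²] = V(S) + (E[S])² = 457.6 + (5.8)² = 491.24

491.240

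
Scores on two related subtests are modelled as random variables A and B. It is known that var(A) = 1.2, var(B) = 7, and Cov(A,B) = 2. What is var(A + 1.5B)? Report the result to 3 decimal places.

var(A + 1.5B) = (1)²·var(A) + (1.5)²·var(B) + 2·(1)·(1.5)·Cov(A,B)
= 1·1.2 + 2.25·7 + 3·2 = 22.95

22.950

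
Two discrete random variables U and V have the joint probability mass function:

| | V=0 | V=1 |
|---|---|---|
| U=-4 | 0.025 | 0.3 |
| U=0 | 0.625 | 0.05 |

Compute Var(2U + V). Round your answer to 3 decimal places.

E[U] = -1.3,  E[V] = 0.35,  E[UV] = -1.2
Var(U) = 5.2 − (-1.3)² = 3.51;  Var(V) = 0.35 − (0.35)² = 0.2275
Cov(U,V) = -1.2 − (-1.3)(0.35) = -0.745
Var(2U + V) = (2)²·3.51 + (1)²·0.2275 + 2·(2)·(1)·-0.745 = 11.2875

11.288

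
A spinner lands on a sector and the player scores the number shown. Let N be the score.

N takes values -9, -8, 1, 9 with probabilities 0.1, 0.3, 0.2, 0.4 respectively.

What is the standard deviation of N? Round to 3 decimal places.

E[N] = (-9)(0.1) + (-8)(0.3) + (1)(0.2) + (9)(0.4) = 0.5
E[N²] = (-9)²(0.1) + (-8)²(0.3) + (1)²(0.2) + (9)²(0.4) = 59.9
Var(N) = E[N²] − (E[N])² = 59.9 − (0.5)² = 59.65
sd(N) = √59.65 ≈ 7.723

7.723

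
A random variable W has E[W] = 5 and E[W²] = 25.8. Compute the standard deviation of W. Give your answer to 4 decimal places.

V(W) = 25.8 − (5)² = 0.8
sd(W) = √0.8 ≈ 0.8944

0.8944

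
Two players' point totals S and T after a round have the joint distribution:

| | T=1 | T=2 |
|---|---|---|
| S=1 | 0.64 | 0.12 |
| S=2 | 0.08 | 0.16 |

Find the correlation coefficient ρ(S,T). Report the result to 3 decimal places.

0.484

E[S] = 1.24,  E[T] = 1.28
E[ST] = 1.68
Cov(S,T) = E[ST] − E[S]E[T] = 1.68 − (1.24)(1.28) = 0.0928
Var(S) = 0.1824,  Var(T) = 0.2016
ρ = 0.0928 / √(0.1824·0.2016) ≈ 0.484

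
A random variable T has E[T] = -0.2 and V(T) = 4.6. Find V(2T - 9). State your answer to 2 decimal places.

V(2T - 9) = (2)²·V(T) = 4·4.6 = 18.4

18.40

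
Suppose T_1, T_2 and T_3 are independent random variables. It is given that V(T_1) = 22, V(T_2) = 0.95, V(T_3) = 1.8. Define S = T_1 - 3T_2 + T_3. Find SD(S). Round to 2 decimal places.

By independence, V(S) = (1)²V(T_1) + (-3)²V(T_2) + (1)²V(T_3)
= (1)²·22 + (-3)²·0.95 + (1)²·1.8 = 32.35
SD(S) = √32.35 ≈ 5.69

5.69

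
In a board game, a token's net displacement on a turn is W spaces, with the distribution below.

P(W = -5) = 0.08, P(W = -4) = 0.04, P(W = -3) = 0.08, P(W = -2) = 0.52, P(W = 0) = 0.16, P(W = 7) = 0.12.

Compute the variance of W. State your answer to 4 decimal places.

10.3200

E[W] = (-5)(0.08) + (-4)(0.04) + (-3)(0.08) + (-2)(0.52) + (0)(0.16) + (7)(0.12) = -1
E[W²] = (-5)²(0.08) + (-4)²(0.04) + (-3)²(0.08) + (-2)²(0.52) + (0)²(0.16) + (7)²(0.12) = 11.32
Var(W) = E[W²] − (E[W])² = 11.32 − (-1)² = 10.32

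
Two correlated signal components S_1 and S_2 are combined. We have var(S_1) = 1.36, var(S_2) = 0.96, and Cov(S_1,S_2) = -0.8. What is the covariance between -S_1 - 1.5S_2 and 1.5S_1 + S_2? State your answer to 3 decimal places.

-0.880

Cov(-S_1 - 1.5S_2, 1.5S_1 + S_2) = (-1)(1.5)var(S_1) + (-1.5)(1)var(S_2) + [(-1)(1) + (-1.5)(1.5)]Cov(S_1,S_2)
= -1.5·1.36 + -1.5·0.96 + -3.25·-0.8 = -0.88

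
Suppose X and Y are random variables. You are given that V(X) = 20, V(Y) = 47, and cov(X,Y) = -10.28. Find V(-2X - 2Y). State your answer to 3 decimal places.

185.760

V(-2X - 2Y) = (-2)²·V(X) + (-2)²·V(Y) + 2·(-2)·(-2)·cov(X,Y)
= 4·20 + 4·47 + 8·-10.28 = 185.76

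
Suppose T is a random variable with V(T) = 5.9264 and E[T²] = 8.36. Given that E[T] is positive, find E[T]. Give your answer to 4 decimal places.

(E[T])² = E[T²] − V(T) = 8.36 − 5.9264 = 2.4336
E[T] = √2.4336 = 1.56

1.5600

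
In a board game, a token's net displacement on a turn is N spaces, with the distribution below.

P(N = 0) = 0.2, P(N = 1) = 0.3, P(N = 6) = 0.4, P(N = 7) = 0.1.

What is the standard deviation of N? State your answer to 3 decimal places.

E[N] = (0)(0.2) + (1)(0.3) + (6)(0.4) + (7)(0.1) = 3.4
E[N²] = (0)²(0.2) + (1)²(0.3) + (6)²(0.4) + (7)²(0.1) = 19.6
V(N) = E[N²] − (E[N])² = 19.6 − (3.4)² = 8.04
SD(N) = √8.04 ≈ 2.835

2.835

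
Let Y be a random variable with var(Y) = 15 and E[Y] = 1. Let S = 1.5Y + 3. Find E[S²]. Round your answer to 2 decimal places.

E[1.5Y + 3] = 1.5·1 + 3 = 4.5
var(1.5Y + 3) = (1.5)²·15 = 33.75
E[S²] = var(S) + (E[S])² = 33.75 + (4.5)² = 54

54.00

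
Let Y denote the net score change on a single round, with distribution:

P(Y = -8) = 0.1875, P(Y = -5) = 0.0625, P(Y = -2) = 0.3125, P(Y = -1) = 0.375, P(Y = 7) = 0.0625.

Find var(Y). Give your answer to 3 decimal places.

E[Y] = (-8)(0.1875) + (-5)(0.0625) + (-2)(0.3125) + (-1)(0.375) + (7)(0.0625) = -2.375
E[Y²] = (-8)²(0.1875) + (-5)²(0.0625) + (-2)²(0.3125) + (-1)²(0.375) + (7)²(0.0625) = 18.25
var(Y) = E[Y²] − (E[Y])² = 18.25 − (-2.375)² = 12.609375

12.609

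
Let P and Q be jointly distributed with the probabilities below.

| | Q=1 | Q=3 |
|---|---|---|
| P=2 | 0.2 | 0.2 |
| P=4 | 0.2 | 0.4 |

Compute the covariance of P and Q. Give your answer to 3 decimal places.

0.160

E[P] = 3.2,  E[Q] = 2.2
E[PQ] = 7.2
Cov(P,Q) = E[PQ] − E[P]E[Q] = 7.2 − (3.2)(2.2) = 0.16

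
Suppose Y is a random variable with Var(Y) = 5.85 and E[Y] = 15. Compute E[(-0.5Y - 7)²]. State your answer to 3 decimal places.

211.713

E[-0.5Y - 7] = -0.5·15 − 7 = -14.5
Var(-0.5Y - 7) = (-0.5)²·5.85 = 1.4625
E[(-0.5Y - 7)²] = Var((-0.5Y - 7)) + (E[(-0.5Y - 7)])² = 1.4625 + (-14.5)² = 211.7125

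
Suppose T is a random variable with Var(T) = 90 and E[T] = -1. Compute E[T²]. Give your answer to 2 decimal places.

91.00

E[T²] = Var(T) + (E[T])² = 90 + (-1)² = 91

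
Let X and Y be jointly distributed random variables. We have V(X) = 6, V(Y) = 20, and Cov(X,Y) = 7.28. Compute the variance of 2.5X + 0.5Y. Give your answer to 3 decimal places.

V(2.5X + 0.5Y) = (2.5)²·V(X) + (0.5)²·V(Y) + 2·(2.5)·(0.5)·Cov(X,Y)
= 6.25·6 + 0.25·20 + 2.5·7.28 = 60.7

60.700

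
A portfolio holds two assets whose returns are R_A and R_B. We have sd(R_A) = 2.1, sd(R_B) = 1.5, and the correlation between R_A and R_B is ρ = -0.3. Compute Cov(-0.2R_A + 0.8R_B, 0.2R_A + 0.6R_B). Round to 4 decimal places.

V(R_A) = (2.1)² = 4.41;  V(R_B) = (1.5)² = 2.25
Cov(R_A,R_B) = ρ·sd(R_A)·sd(R_B) = -0.3·2.1·1.5 = -0.945
Cov(-0.2R_A + 0.8R_B, 0.2R_A + 0.6R_B) = (-0.2)(0.2)V(R_A) + (0.8)(0.6)V(R_B) + [(-0.2)(0.6) + (0.8)(0.2)]Cov(R_A,R_B)
= -0.04·4.41 + 0.48·2.25 + 0.04·-0.945 = 0.8658

0.8658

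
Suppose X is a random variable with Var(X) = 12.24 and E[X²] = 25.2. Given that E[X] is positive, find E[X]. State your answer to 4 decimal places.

(E[X])² = E[X²] − Var(X) = 25.2 − 12.24 = 12.96
E[X] = √12.96 = 3.6

3.6000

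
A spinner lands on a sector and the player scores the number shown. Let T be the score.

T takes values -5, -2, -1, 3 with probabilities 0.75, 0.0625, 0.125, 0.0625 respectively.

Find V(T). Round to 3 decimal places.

5.152

E[T] = (-5)(0.75) + (-2)(0.0625) + (-1)(0.125) + (3)(0.0625) = -3.8125
E[T²] = (-5)²(0.75) + (-2)²(0.0625) + (-1)²(0.125) + (3)²(0.0625) = 19.6875
V(T) = E[T²] − (E[T])² = 19.6875 − (-3.8125)² = 5.15234375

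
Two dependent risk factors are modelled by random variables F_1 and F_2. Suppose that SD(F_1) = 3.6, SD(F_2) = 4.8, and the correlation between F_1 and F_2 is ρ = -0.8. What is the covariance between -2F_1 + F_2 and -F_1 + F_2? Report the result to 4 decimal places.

V(F_1) = (3.6)² = 12.96;  V(F_2) = (4.8)² = 23.04
Cov(F_1,F_2) = ρ·SD(F_1)·SD(F_2) = -0.8·3.6·4.8 = -13.824
Cov(-2F_1 + F_2, -F_1 + F_2) = (-2)(-1)V(F_1) + (1)(1)V(F_2) + [(-2)(1) + (1)(-1)]Cov(F_1,F_2)
= 2·12.96 + 1·23.04 + -3·-13.824 = 90.432

90.4320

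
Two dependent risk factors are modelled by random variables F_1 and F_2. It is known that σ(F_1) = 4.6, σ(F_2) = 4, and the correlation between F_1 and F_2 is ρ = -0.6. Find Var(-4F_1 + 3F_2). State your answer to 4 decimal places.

Var(F_1) = (4.6)² = 21.16;  Var(F_2) = (4)² = 16
Cov(F_1,F_2) = ρ·σ(F_1)·σ(F_2) = -0.6·4.6·4 = -11.04
Var(-4F_1 + 3F_2) = (-4)²·Var(F_1) + (3)²·Var(F_2) + 2·(-4)·(3)·Cov(F_1,F_2)
= 16·21.16 + 9·16 + -24·-11.04 = 747.52

747.5200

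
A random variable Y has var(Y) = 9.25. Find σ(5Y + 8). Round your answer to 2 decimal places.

15.21

var(5Y + 8) = (5)²·9.25 = 231.25
σ(5Y + 8) = √231.25 ≈ 15.21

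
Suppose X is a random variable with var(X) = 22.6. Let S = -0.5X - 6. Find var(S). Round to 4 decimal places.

5.6500

var(-0.5X - 6) = (-0.5)²·var(X) = 0.25·22.6 = 5.65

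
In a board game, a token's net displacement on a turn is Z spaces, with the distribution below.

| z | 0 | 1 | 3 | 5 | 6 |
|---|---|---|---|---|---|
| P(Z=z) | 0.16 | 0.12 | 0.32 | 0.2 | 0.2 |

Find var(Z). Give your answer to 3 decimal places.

E[Z] = (0)(0.16) + (1)(0.12) + (3)(0.32) + (5)(0.2) + (6)(0.2) = 3.28
E[Z²] = (0)²(0.16) + (1)²(0.12) + (3)²(0.32) + (5)²(0.2) + (6)²(0.2) = 15.2
var(Z) = E[Z²] − (E[Z])² = 15.2 − (3.28)² = 4.4416

4.442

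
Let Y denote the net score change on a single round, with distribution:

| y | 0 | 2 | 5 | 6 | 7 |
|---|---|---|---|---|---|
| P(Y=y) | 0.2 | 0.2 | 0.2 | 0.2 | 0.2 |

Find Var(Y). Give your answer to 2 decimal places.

6.80

E[Y] = (0)(0.2) + (2)(0.2) + (5)(0.2) + (6)(0.2) + (7)(0.2) = 4
E[Y²] = (0)²(0.2) + (2)²(0.2) + (5)²(0.2) + (6)²(0.2) + (7)²(0.2) = 22.8
Var(Y) = E[Y²] − (E[Y])² = 22.8 − (4)² = 6.8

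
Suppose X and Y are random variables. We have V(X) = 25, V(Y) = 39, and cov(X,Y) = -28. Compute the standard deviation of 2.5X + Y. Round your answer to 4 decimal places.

V(2.5X + Y) = (2.5)²·V(X) + (1)²·V(Y) + 2·(2.5)·(1)·cov(X,Y)
= 6.25·25 + 1·39 + 5·-28 = 55.25
SD(2.5X + Y) = √55.25 ≈ 7.4330

7.4330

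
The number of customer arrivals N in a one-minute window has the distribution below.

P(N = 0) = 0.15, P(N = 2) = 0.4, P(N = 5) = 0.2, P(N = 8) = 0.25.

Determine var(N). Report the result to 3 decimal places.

8.160

E[N] = (0)(0.15) + (2)(0.4) + (5)(0.2) + (8)(0.25) = 3.8
E[N²] = (0)²(0.15) + (2)²(0.4) + (5)²(0.2) + (8)²(0.25) = 22.6
var(N) = E[N²] − (E[N])² = 22.6 − (3.8)² = 8.16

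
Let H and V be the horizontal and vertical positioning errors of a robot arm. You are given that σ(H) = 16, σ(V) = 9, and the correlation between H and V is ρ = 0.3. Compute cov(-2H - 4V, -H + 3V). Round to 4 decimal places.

-546.4000

Var(H) = (16)² = 256;  Var(V) = (9)² = 81
cov(H,V) = ρ·σ(H)·σ(V) = 0.3·16·9 = 43.2
cov(-2H - 4V, -H + 3V) = (-2)(-1)Var(H) + (-4)(3)Var(V) + [(-2)(3) + (-4)(-1)]cov(H,V)
= 2·256 + -12·81 + -2·43.2 = -546.4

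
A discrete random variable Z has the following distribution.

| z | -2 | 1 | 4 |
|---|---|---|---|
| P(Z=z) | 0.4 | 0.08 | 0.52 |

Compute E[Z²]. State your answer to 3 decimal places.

E[Z²] = (-2)²(0.4) + (1)²(0.08) + (4)²(0.52) = 10

10.000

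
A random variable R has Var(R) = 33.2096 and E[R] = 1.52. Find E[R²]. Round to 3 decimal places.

35.520

E[R²] = Var(R) + (E[R])² = 33.2096 + (1.52)² = 35.52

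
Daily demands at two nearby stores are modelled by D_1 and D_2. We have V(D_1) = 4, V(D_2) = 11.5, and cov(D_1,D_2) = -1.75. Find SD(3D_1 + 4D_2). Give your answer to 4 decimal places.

V(3D_1 + 4D_2) = (3)²·V(D_1) + (4)²·V(D_2) + 2·(3)·(4)·cov(D_1,D_2)
= 9·4 + 16·11.5 + 24·-1.75 = 178
SD(3D_1 + 4D_2) = √178 ≈ 13.3417

13.3417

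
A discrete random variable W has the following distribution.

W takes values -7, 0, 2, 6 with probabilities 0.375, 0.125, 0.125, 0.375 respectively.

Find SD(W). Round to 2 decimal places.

5.69

E[W] = (-7)(0.375) + (0)(0.125) + (2)(0.125) + (6)(0.375) = -0.125
E[W²] = (-7)²(0.375) + (0)²(0.125) + (2)²(0.125) + (6)²(0.375) = 32.375
var(W) = E[W²] − (E[W])² = 32.375 − (-0.125)² = 32.359375
SD(W) = √32.359375 ≈ 5.69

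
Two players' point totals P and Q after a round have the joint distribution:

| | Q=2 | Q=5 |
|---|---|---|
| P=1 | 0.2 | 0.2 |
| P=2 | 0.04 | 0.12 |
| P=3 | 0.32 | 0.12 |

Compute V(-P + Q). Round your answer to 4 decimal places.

E[P] = 2.04,  E[Q] = 3.32,  E[PQ] = 6.48
V(P) = 5 − (2.04)² = 0.8384;  V(Q) = 13.24 − (3.32)² = 2.2176
Cov(P,Q) = 6.48 − (2.04)(3.32) = -0.2928
V(-P + Q) = (-1)²·0.8384 + (1)²·2.2176 + 2·(-1)·(1)·-0.2928 = 3.6416

3.6416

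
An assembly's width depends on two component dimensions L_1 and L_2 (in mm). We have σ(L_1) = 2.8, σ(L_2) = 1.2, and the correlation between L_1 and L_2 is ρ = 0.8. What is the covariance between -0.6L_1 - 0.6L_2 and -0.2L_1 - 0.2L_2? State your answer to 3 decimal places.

V(L_1) = (2.8)² = 7.84;  V(L_2) = (1.2)² = 1.44
Cov(L_1,L_2) = ρ·σ(L_1)·σ(L_2) = 0.8·2.8·1.2 = 2.688
Cov(-0.6L_1 - 0.6L_2, -0.2L_1 - 0.2L_2) = (-0.6)(-0.2)V(L_1) + (-0.6)(-0.2)V(L_2) + [(-0.6)(-0.2) + (-0.6)(-0.2)]Cov(L_1,L_2)
= 0.12·7.84 + 0.12·1.44 + 0.24·2.688 = 1.75872

1.759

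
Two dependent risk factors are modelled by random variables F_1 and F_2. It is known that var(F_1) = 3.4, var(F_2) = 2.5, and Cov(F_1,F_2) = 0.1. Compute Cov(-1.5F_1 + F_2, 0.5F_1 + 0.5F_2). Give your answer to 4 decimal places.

-1.3250

Cov(-1.5F_1 + F_2, 0.5F_1 + 0.5F_2) = (-1.5)(0.5)var(F_1) + (1)(0.5)var(F_2) + [(-1.5)(0.5) + (1)(0.5)]Cov(F_1,F_2)
= -0.75·3.4 + 0.5·2.5 + -0.25·0.1 = -1.325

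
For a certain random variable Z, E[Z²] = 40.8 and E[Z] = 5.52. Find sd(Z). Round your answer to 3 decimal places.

Var(Z) = 40.8 − (5.52)² = 10.3296
sd(Z) = √10.3296 ≈ 3.214

3.214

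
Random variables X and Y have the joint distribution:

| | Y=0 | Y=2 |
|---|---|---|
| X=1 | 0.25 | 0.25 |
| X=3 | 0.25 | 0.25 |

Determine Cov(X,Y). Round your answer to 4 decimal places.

E[X] = 2,  E[Y] = 1
E[XY] = 2
Cov(X,Y) = E[XY] − E[X]E[Y] = 2 − (2)(1) = 0

0.0000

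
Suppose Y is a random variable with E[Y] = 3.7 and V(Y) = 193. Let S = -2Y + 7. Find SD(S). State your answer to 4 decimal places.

V(-2Y + 7) = (-2)²·193 = 772
SD(S) = √772 ≈ 27.7849

27.7849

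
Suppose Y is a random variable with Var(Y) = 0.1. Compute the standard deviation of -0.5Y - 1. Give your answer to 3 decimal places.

0.158

Var(-0.5Y - 1) = (-0.5)²·0.1 = 0.025
SD(-0.5Y - 1) = √0.025 ≈ 0.158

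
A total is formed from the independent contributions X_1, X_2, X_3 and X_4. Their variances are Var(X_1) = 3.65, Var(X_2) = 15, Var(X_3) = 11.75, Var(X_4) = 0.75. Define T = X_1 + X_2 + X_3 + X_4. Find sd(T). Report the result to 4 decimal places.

By independence, Var(T) = (1)²Var(X_1) + (1)²Var(X_2) + (1)²Var(X_3) + (1)²Var(X_4)
= (1)²·3.65 + (1)²·15 + (1)²·11.75 + (1)²·0.75 = 31.15
sd(T) = √31.15 ≈ 5.5812

5.5812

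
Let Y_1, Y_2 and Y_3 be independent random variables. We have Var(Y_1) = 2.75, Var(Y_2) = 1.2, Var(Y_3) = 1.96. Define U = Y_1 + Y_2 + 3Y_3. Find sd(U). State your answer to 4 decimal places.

4.6465

By independence, Var(U) = (1)²Var(Y_1) + (1)²Var(Y_2) + (3)²Var(Y_3)
= (1)²·2.75 + (1)²·1.2 + (3)²·1.96 = 21.59
sd(U) = √21.59 ≈ 4.6465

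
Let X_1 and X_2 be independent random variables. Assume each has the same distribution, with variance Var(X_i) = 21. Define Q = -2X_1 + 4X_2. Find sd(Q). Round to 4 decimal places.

By independence, Var(Q) = (-2)²Var(X_1) + (4)²Var(X_2)
= (-2)²·21 + (4)²·21 = 420
sd(Q) = √420 ≈ 20.4939

20.4939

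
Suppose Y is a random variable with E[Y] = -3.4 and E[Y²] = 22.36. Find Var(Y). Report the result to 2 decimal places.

10.80

Var(Y) = 22.36 − (-3.4)² = 10.8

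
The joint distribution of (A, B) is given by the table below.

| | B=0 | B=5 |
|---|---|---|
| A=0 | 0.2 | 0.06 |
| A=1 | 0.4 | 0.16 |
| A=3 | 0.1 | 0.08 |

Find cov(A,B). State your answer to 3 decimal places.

0.350

E[A] = 1.1,  E[B] = 1.5
E[AB] = 2
cov(A,B) = E[AB] − E[A]E[B] = 2 − (1.1)(1.5) = 0.35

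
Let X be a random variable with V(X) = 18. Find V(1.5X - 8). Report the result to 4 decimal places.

40.5000

V(1.5X - 8) = (1.5)²·V(X) = 2.25·18 = 40.5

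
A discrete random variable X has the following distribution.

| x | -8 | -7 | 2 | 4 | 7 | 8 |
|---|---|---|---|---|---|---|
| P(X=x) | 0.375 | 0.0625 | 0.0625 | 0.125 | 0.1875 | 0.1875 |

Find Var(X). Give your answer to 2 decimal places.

50.50

E[X] = (-8)(0.375) + (-7)(0.0625) + (2)(0.0625) + (4)(0.125) + (7)(0.1875) + (8)(0.1875) = 0
E[X²] = (-8)²(0.375) + (-7)²(0.0625) + (2)²(0.0625) + (4)²(0.125) + (7)²(0.1875) + (8)²(0.1875) = 50.5
Var(X) = E[X²] − (E[X])² = 50.5 − (0)² = 50.5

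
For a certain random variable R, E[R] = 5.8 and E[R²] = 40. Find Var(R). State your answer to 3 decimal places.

Var(R) = 40 − (5.8)² = 6.36

6.360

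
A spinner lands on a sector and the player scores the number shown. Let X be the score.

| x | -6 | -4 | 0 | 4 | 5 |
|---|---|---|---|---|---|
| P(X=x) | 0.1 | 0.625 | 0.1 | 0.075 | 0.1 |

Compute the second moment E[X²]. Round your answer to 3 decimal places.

17.300

E[X²] = (-6)²(0.1) + (-4)²(0.625) + (0)²(0.1) + (4)²(0.075) + (5)²(0.1) = 17.3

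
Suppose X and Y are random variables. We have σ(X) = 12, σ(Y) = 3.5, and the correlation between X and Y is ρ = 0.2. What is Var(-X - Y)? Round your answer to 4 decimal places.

173.0500

Var(X) = (12)² = 144;  Var(Y) = (3.5)² = 12.25
cov(X,Y) = ρ·σ(X)·σ(Y) = 0.2·12·3.5 = 8.4
Var(-X - Y) = (-1)²·Var(X) + (-1)²·Var(Y) + 2·(-1)·(-1)·cov(X,Y)
= 1·144 + 1·12.25 + 2·8.4 = 173.05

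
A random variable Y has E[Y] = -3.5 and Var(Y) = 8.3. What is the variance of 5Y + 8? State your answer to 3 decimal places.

Var(5Y + 8) = (5)²·Var(Y) = 25·8.3 = 207.5

207.500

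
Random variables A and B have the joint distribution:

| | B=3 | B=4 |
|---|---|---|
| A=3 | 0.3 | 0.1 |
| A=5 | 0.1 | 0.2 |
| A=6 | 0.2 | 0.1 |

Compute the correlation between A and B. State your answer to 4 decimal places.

0.1589

E[A] = 4.5,  E[B] = 3.4
E[AB] = 15.4
Cov(A,B) = E[AB] − E[A]E[B] = 15.4 − (4.5)(3.4) = 0.1
var(A) = 1.65,  var(B) = 0.24
ρ = 0.1 / √(1.65·0.24) ≈ 0.1589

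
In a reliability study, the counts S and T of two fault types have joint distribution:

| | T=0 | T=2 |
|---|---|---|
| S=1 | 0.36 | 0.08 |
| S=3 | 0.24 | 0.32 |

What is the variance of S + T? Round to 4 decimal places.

2.7136

E[S] = 2.12,  E[T] = 0.8,  E[ST] = 2.08
var(S) = 5.48 − (2.12)² = 0.9856;  var(T) = 1.6 − (0.8)² = 0.96
Cov(S,T) = 2.08 − (2.12)(0.8) = 0.384
var(S + T) = (1)²·0.9856 + (1)²·0.96 + 2·(1)·(1)·0.384 = 2.7136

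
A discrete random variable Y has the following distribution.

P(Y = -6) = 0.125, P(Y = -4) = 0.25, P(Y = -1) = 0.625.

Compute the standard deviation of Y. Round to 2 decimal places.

1.87

E[Y] = (-6)(0.125) + (-4)(0.25) + (-1)(0.625) = -2.375
E[Y²] = (-6)²(0.125) + (-4)²(0.25) + (-1)²(0.625) = 9.125
Var(Y) = E[Y²] − (E[Y])² = 9.125 − (-2.375)² = 3.484375
SD(Y) = √3.484375 ≈ 1.87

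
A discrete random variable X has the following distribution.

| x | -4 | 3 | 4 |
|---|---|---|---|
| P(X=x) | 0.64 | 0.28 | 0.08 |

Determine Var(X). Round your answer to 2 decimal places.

12.08

E[X] = (-4)(0.64) + (3)(0.28) + (4)(0.08) = -1.4
E[X²] = (-4)²(0.64) + (3)²(0.28) + (4)²(0.08) = 14.04
Var(X) = E[X²] − (E[X])² = 14.04 − (-1.4)² = 12.08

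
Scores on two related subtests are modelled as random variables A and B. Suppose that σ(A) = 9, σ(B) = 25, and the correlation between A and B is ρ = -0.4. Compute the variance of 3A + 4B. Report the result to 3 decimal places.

Var(A) = (9)² = 81;  Var(B) = (25)² = 625
Cov(A,B) = ρ·σ(A)·σ(B) = -0.4·9·25 = -90
Var(3A + 4B) = (3)²·Var(A) + (4)²·Var(B) + 2·(3)·(4)·Cov(A,B)
= 9·81 + 16·625 + 24·-90 = 8569

8569.000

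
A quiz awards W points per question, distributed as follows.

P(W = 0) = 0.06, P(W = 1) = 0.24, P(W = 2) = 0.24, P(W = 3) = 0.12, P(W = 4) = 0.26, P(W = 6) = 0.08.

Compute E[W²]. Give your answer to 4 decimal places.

9.3200

E[W²] = (0)²(0.06) + (1)²(0.24) + (2)²(0.24) + (3)²(0.12) + (4)²(0.26) + (6)²(0.08) = 9.32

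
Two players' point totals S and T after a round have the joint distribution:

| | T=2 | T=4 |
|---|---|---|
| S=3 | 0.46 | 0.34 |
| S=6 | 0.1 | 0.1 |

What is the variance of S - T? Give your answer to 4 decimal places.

2.2816

E[S] = 3.6,  E[T] = 2.88,  E[ST] = 10.44
Var(S) = 14.4 − (3.6)² = 1.44;  Var(T) = 9.28 − (2.88)² = 0.9856
cov(S,T) = 10.44 − (3.6)(2.88) = 0.072
Var(S - T) = (1)²·1.44 + (-1)²·0.9856 + 2·(1)·(-1)·0.072 = 2.2816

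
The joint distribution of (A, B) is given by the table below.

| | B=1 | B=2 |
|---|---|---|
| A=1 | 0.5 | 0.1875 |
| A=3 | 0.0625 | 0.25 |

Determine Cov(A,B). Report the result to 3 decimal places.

0.227

E[A] = 1.625,  E[B] = 1.4375
E[AB] = 2.5625
Cov(A,B) = E[AB] − E[A]E[B] = 2.5625 − (1.625)(1.4375) = 0.2265625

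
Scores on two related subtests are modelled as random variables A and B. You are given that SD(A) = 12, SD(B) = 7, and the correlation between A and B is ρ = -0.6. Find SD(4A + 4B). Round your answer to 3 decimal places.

V(A) = (12)² = 144;  V(B) = (7)² = 49
Cov(A,B) = ρ·SD(A)·SD(B) = -0.6·12·7 = -50.4
V(4A + 4B) = (4)²·V(A) + (4)²·V(B) + 2·(4)·(4)·Cov(A,B)
= 16·144 + 16·49 + 32·-50.4 = 1475.2
SD(4A + 4B) = √1475.2 ≈ 38.408

38.408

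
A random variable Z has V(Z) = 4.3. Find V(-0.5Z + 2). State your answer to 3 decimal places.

V(-0.5Z + 2) = (-0.5)²·V(Z) = 0.25·4.3 = 1.075

1.075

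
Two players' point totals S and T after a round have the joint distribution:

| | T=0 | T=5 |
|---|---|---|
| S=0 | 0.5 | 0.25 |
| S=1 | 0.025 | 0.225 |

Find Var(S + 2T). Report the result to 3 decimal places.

E[S] = 0.25,  E[T] = 2.375,  E[ST] = 1.125
Var(S) = 0.25 − (0.25)² = 0.1875;  Var(T) = 11.875 − (2.375)² = 6.234375
Cov(S,T) = 1.125 − (0.25)(2.375) = 0.53125
Var(S + 2T) = (1)²·0.1875 + (2)²·6.234375 + 2·(1)·(2)·0.53125 = 27.25

27.250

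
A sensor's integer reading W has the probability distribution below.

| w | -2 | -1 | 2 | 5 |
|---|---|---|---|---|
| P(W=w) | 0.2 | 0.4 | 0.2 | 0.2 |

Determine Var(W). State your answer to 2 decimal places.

6.64

E[W] = (-2)(0.2) + (-1)(0.4) + (2)(0.2) + (5)(0.2) = 0.6
E[W²] = (-2)²(0.2) + (-1)²(0.4) + (2)²(0.2) + (5)²(0.2) = 7
Var(W) = E[W²] − (E[W])² = 7 − (0.6)² = 6.64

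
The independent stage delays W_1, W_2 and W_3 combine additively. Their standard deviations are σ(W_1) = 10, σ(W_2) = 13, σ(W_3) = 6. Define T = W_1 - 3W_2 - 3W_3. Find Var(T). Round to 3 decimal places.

1945.000

Var(W_1) = 100, Var(W_2) = 169, Var(W_3) = 36
By independence, Var(T) = (1)²Var(W_1) + (-3)²Var(W_2) + (-3)²Var(W_3)
= (1)²·100 + (-3)²·169 + (-3)²·36 = 1945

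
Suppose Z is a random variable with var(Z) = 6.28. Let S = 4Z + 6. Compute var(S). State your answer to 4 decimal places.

var(4Z + 6) = (4)²·var(Z) = 16·6.28 = 100.48

100.4800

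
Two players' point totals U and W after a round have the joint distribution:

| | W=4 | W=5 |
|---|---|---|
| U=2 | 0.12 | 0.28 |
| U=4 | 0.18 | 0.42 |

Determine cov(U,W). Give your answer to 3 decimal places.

0.000

E[U] = 3.2,  E[W] = 4.7
E[UW] = 15.04
cov(U,W) = E[UW] − E[U]E[W] = 15.04 − (3.2)(4.7) = 0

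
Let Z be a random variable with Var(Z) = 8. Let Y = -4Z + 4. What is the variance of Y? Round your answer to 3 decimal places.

Var(-4Z + 4) = (-4)²·Var(Z) = 16·8 = 128

128.000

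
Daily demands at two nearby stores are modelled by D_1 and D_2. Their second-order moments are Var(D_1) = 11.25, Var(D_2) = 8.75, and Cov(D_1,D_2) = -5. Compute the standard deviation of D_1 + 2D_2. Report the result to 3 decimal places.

Var(D_1 + 2D_2) = (1)²·Var(D_1) + (2)²·Var(D_2) + 2·(1)·(2)·Cov(D_1,D_2)
= 1·11.25 + 4·8.75 + 4·-5 = 26.25
SD(D_1 + 2D_2) = √26.25 ≈ 5.123

5.123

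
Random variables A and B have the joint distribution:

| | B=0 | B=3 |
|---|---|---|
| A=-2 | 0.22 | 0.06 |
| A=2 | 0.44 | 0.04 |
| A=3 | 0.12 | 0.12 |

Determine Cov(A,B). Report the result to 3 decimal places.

E[A] = 1.12,  E[B] = 0.66
E[AB] = 0.96
Cov(A,B) = E[AB] − E[A]E[B] = 0.96 − (1.12)(0.66) = 0.2208

0.221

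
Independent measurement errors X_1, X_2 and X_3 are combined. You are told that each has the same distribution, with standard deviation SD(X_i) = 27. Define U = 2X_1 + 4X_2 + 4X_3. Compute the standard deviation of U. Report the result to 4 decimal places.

V(X_i) = (27)² = 729
By independence, V(U) = (2)²V(X_1) + (4)²V(X_2) + (4)²V(X_3)
= (2)²·729 + (4)²·729 + (4)²·729 = 26244
SD(U) = √26244 ≈ 162.0000

162.0000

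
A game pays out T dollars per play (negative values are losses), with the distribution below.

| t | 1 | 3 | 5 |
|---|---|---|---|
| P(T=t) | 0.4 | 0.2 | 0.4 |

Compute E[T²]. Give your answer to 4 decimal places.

12.2000

E[T²] = (1)²(0.4) + (3)²(0.2) + (5)²(0.4) = 12.2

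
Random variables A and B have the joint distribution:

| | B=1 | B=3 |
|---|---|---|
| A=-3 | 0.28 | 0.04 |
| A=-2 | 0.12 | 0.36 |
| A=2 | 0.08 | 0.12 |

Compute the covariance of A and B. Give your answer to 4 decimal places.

E[A] = -1.52,  E[B] = 2.04
E[AB] = -2.72
cov(A,B) = E[AB] − E[A]E[B] = -2.72 − (-1.52)(2.04) = 0.3808

0.3808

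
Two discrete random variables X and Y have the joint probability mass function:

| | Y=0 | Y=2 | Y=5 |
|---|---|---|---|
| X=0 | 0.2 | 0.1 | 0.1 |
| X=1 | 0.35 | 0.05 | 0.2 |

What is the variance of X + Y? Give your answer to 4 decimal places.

5.1400

E[X] = 0.6,  E[Y] = 1.8,  E[XY] = 1.1
Var(X) = 0.6 − (0.6)² = 0.24;  Var(Y) = 8.1 − (1.8)² = 4.86
Cov(X,Y) = 1.1 − (0.6)(1.8) = 0.02
Var(X + Y) = (1)²·0.24 + (1)²·4.86 + 2·(1)·(1)·0.02 = 5.14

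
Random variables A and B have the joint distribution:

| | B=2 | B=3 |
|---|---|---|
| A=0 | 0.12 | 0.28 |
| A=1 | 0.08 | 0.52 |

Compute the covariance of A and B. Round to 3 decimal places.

E[A] = 0.6,  E[B] = 2.8
E[AB] = 1.72
Cov(A,B) = E[AB] − E[A]E[B] = 1.72 − (0.6)(2.8) = 0.04

0.040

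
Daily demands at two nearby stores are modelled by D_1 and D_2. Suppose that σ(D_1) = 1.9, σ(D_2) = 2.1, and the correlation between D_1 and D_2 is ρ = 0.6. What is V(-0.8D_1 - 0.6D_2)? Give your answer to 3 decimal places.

6.196

V(D_1) = (1.9)² = 3.61;  V(D_2) = (2.1)² = 4.41
cov(D_1,D_2) = ρ·σ(D_1)·σ(D_2) = 0.6·1.9·2.1 = 2.394
V(-0.8D_1 - 0.6D_2) = (-0.8)²·V(D_1) + (-0.6)²·V(D_2) + 2·(-0.8)·(-0.6)·cov(D_1,D_2)
= 0.64·3.61 + 0.36·4.41 + 0.96·2.394 = 6.19624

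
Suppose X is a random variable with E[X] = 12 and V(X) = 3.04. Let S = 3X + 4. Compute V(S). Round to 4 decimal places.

V(3X + 4) = (3)²·V(X) = 9·3.04 = 27.36

27.3600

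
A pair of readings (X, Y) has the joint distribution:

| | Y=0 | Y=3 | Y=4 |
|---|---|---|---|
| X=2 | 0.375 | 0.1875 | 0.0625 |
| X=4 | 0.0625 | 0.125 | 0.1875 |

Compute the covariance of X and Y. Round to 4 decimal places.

0.7969

E[X] = 2.75,  E[Y] = 1.9375
E[XY] = 6.125
Cov(X,Y) = E[XY] − E[X]E[Y] = 6.125 − (2.75)(1.9375) = 0.796875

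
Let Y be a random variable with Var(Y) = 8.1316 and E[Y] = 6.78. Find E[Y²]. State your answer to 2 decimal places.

E[Y²] = Var(Y) + (E[Y])² = 8.1316 + (6.78)² = 54.1

54.10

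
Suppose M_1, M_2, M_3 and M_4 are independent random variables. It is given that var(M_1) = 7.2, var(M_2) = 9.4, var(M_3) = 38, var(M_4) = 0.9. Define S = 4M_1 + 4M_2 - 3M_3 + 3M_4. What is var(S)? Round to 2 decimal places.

By independence, var(S) = (4)²var(M_1) + (4)²var(M_2) + (-3)²var(M_3) + (3)²var(M_4)
= (4)²·7.2 + (4)²·9.4 + (-3)²·38 + (3)²·0.9 = 615.7

615.70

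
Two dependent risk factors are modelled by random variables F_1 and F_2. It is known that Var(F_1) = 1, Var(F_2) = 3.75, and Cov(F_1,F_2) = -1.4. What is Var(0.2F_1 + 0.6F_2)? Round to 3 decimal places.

1.054

Var(0.2F_1 + 0.6F_2) = (0.2)²·Var(F_1) + (0.6)²·Var(F_2) + 2·(0.2)·(0.6)·Cov(F_1,F_2)
= 0.04·1 + 0.36·3.75 + 0.24·-1.4 = 1.054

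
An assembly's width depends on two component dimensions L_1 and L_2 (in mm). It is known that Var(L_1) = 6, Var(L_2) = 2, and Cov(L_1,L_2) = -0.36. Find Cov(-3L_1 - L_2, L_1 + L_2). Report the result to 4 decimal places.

-18.5600

Cov(-3L_1 - L_2, L_1 + L_2) = (-3)(1)Var(L_1) + (-1)(1)Var(L_2) + [(-3)(1) + (-1)(1)]Cov(L_1,L_2)
= -3·6 + -1·2 + -4·-0.36 = -18.56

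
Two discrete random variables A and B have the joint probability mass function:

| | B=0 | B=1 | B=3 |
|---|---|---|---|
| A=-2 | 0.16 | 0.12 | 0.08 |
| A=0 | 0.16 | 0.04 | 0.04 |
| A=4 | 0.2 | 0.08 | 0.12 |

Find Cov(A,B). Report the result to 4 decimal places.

0.1952

E[A] = 0.88,  E[B] = 0.96
E[AB] = 1.04
Cov(A,B) = E[AB] − E[A]E[B] = 1.04 − (0.88)(0.96) = 0.1952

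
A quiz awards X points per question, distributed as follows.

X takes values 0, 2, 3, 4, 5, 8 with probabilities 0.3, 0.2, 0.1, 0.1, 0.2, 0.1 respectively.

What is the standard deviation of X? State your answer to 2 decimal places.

2.51

E[X] = (0)(0.3) + (2)(0.2) + (3)(0.1) + (4)(0.1) + (5)(0.2) + (8)(0.1) = 2.9
E[X²] = (0)²(0.3) + (2)²(0.2) + (3)²(0.1) + (4)²(0.1) + (5)²(0.2) + (8)²(0.1) = 14.7
Var(X) = E[X²] − (E[X])² = 14.7 − (2.9)² = 6.29
SD(X) = √6.29 ≈ 2.51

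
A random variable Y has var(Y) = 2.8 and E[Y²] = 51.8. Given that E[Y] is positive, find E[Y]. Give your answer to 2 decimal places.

(E[Y])² = E[Y²] − var(Y) = 51.8 − 2.8 = 49
E[Y] = √49 = 7

7.00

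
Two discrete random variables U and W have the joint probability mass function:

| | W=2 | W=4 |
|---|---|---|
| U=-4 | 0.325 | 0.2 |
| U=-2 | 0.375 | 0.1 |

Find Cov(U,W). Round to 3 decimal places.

E[U] = -3.05,  E[W] = 2.6
E[UW] = -8.1
Cov(U,W) = E[UW] − E[U]E[W] = -8.1 − (-3.05)(2.6) = -0.17

-0.170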